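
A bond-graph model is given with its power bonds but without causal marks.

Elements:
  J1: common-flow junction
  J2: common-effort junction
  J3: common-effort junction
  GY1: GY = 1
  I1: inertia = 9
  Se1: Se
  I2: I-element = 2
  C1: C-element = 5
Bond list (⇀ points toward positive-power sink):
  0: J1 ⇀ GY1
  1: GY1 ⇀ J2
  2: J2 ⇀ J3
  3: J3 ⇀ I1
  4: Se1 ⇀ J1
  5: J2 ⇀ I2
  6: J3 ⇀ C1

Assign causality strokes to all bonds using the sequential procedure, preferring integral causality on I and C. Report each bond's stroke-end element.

#0 |GY1
#1 |GY1
#2 |J2
#3 |I1
#4 |J1
#5 |I2
#6 |J3

b4 →J1  (Se1: effort source, stroke at far end)
b0 →GY1  (J1 needs exactly one f-in)
b1 →GY1  (GY GY1: same side as bond 0)
b3 →I1  (I1: I, integral causality)
b5 →I2  (I2 integral (f out))
b2 →J2  (closing 0-jn rule on J2)
b6 →J3  (J3 needs exactly one e-in)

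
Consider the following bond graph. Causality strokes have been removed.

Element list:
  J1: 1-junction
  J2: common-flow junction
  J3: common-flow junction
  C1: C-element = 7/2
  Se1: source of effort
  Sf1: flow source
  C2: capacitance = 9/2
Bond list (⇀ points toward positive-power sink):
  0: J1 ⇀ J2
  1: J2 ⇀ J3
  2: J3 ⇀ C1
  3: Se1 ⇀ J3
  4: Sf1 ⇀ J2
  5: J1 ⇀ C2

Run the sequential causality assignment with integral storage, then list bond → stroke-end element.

β0 stroke→J2
β1 stroke→J2
β2 stroke→J3
β3 stroke→J3
β4 stroke→Sf1
β5 stroke→J1

β3 →J3  (Se1 fixes effort; stroke away)
β4 →Sf1  (Sf1 (Sf) sets flow on bond)
β0 →J2  (common-f at J2 fixed by 4)
β1 →J2  (1-jn J2 has f-setter on 4)
β2 →J3  (J3 flow already set via bond 1)
β5 →J1  (J1: bond 0 brought flow, rest push out)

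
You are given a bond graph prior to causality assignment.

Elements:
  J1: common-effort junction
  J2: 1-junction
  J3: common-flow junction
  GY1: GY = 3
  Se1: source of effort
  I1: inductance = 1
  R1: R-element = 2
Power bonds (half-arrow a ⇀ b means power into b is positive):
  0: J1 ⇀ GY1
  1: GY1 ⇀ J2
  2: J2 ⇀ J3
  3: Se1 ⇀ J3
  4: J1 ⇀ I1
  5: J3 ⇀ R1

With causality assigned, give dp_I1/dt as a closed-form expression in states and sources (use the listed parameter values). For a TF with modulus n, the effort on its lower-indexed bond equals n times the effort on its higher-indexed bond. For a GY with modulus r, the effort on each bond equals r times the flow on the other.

dp_I1/dt = 3*E_Se1/2 - 9*p_I1/2

b3 →J3  (Se1: effort source, stroke at far end)
b4 →I1  (I1 outputs flow p/I1)
b0 →J1  (J1: last free bond brings effort in)
b1 →J2  (GY1 both-in/both-out from 0)
b2 →J3  (closing 1-jn rule on J2)
b5 →R1  (J3: last free bond brings flow in)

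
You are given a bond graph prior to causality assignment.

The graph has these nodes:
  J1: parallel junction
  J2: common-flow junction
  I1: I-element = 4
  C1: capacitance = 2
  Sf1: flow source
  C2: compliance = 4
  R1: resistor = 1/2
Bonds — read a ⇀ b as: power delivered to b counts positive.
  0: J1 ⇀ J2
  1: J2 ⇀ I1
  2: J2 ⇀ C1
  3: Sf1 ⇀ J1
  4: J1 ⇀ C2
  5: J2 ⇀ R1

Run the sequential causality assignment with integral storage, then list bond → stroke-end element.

b0 stroke→J2
b1 stroke→I1
b2 stroke→J2
b3 stroke→Sf1
b4 stroke→J1
b5 stroke→J2

b3 →Sf1  (Sf1: flow source, stroke at near end)
b1 →I1  (I1 outputs flow p/I1)
b0 →J2  (J2 flow already set via bond 1)
b2 →J2  (common-f at J2 fixed by 1)
b5 →J2  (common-f at J2 fixed by 1)
b4 →J1  (closing 0-jn rule on J1)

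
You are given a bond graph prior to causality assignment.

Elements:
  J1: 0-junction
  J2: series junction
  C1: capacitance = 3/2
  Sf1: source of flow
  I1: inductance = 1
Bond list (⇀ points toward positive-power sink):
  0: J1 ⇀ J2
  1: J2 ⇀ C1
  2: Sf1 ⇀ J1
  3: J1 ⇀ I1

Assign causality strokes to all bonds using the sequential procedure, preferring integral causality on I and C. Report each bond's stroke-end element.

β2 |Sf1  (Sf1: flow source, stroke at near end)
β1 |J2  (C1: C, integral causality)
β0 |J1  (J2: last free bond brings flow in)
β3 |I1  (J1: bond 0 brought effort, rest push out)

#0 |J1
#1 |J2
#2 |Sf1
#3 |I1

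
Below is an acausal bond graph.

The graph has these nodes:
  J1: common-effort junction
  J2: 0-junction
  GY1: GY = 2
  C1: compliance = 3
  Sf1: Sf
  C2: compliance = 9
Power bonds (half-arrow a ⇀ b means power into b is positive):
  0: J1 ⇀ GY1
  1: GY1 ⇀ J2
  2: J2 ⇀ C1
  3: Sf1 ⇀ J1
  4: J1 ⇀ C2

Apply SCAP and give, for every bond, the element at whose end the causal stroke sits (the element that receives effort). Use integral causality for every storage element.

b0 stroke→GY1
b1 stroke→GY1
b2 stroke→J2
b3 stroke→Sf1
b4 stroke→J1

bond 3 →Sf1  (source Sf1 imposes f)
bond 2 →J2  (prefer integral on C1)
bond 1 →GY1  (0-jn J2 has e-setter on 2)
bond 0 →GY1  (through GY1, causality inverts; strokes same side of GY1)
bond 4 →J1  (only one effort-in slot at J1)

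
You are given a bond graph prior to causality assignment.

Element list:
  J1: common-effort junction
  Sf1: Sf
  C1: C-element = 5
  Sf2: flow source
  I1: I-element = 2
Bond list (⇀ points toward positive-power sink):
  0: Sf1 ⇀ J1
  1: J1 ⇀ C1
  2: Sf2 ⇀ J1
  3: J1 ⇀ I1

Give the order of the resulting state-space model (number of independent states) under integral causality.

2  (C1, I1 all integral)

bond 0 →Sf1  (source Sf1 imposes f)
bond 2 →Sf2  (source Sf2 imposes f)
bond 1 →J1  (C1 outputs effort q/C1)
bond 3 →I1  (0-jn J1 has e-setter on 1)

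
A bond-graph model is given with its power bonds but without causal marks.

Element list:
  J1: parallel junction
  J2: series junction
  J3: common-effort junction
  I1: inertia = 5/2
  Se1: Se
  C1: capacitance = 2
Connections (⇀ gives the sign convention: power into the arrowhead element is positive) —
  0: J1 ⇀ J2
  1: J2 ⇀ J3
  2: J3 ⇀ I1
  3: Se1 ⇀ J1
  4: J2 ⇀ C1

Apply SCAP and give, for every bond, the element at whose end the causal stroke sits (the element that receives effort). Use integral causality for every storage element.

#0 →J2
#1 →J3
#2 →I1
#3 →J1
#4 →J2

#3 stroke→J1  (Se1: effort source, stroke at far end)
#0 stroke→J2  (0-jn J1 has e-setter on 3)
#2 stroke→I1  (I1 integral (f out))
#1 stroke→J3  (only one effort-in slot at J3)
#4 stroke→J2  (J2 flow already set via bond 1)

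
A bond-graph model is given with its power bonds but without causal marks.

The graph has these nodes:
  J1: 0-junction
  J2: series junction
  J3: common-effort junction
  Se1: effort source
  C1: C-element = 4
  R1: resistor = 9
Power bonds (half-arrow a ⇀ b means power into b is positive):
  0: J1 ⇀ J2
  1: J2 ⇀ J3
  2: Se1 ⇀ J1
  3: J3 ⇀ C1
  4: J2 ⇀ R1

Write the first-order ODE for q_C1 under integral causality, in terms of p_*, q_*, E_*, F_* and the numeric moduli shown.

dq_C1/dt = E_Se1/9 - q_C1/36

bond 2 stroke→J1  (Se1 (Se) sets effort on bond)
bond 0 stroke→J2  (common-e at J1 fixed by 2)
bond 3 stroke→J3  (C1: C, integral causality)
bond 1 stroke→J2  (J3: bond 3 brought effort, rest push out)
bond 4 stroke→R1  (closing 1-jn rule on J2)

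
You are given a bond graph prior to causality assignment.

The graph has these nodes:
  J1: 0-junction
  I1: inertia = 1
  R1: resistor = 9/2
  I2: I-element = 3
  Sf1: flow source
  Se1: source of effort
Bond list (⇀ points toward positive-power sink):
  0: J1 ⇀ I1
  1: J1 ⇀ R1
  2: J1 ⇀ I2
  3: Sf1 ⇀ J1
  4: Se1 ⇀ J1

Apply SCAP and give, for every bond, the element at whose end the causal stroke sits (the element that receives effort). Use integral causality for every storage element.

bond 0 stroke at I1
bond 1 stroke at R1
bond 2 stroke at I2
bond 3 stroke at Sf1
bond 4 stroke at J1

β3 →Sf1  (Sf1 fixes flow; stroke at Sf1)
β4 →J1  (Se1: effort source, stroke at far end)
β0 →I1  (J1 effort already set via bond 4)
β1 →R1  (common-e at J1 fixed by 4)
β2 →I2  (0-jn J1 has e-setter on 4)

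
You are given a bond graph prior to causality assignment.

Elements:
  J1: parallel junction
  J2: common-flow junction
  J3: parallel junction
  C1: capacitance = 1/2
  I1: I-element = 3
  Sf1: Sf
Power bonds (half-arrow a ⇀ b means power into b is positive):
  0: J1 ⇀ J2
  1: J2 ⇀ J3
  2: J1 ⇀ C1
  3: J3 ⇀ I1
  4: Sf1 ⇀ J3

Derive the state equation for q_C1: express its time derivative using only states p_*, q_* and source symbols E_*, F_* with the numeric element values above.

dq_C1/dt = F_Sf1 - p_I1/3

bond 4 →Sf1  (source Sf1 imposes f)
bond 2 →J1  (C1 outputs effort q/C1)
bond 0 →J2  (J1 effort already set via bond 2)
bond 1 →J3  (J2: last free bond brings flow in)
bond 3 →I1  (common-e at J3 fixed by 1)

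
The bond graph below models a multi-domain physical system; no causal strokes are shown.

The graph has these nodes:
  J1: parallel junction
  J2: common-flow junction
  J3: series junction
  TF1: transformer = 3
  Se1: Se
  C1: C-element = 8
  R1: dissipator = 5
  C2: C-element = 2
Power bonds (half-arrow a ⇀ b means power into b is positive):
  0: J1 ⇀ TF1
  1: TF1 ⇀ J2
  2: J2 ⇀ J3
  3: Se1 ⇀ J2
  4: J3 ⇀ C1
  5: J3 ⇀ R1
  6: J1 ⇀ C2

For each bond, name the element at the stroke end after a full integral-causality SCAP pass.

β3 stroke at J2  (Se1 (Se) sets effort on bond)
β4 stroke at J3  (C1 outputs effort q/C1)
β6 stroke at J1  (C2 integral (e out))
β0 stroke at TF1  (J1: bond 6 brought effort, rest push out)
β1 stroke at J2  (through TF1, causality passes straight; one stroke at TF1)
β2 stroke at J3  (only one flow-in slot at J2)
β5 stroke at R1  (only one flow-in slot at J3)

β0 →TF1
β1 →J2
β2 →J3
β3 →J2
β4 →J3
β5 →R1
β6 →J1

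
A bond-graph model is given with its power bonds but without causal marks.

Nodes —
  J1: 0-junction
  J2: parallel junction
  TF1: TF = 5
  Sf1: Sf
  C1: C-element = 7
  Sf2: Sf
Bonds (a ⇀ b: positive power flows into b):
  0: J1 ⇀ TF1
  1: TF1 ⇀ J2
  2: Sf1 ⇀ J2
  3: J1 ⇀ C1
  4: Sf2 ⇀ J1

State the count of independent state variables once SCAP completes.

1  (C1 all integral)

b2 →Sf1  (Sf1: flow source, stroke at near end)
b4 →Sf2  (source Sf2 imposes f)
b1 →J2  (J2 needs exactly one e-in)
b0 →TF1  (TF1: transformer flips bond 1)
b3 →J1  (J1: last free bond brings effort in)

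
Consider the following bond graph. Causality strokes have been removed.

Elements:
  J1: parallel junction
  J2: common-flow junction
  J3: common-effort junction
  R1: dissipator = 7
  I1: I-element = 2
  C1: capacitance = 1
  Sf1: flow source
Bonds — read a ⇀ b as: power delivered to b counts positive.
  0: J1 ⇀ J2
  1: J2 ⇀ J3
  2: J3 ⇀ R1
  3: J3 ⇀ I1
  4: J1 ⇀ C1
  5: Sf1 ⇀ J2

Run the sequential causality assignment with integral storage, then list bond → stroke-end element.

b0 →J2
b1 →J2
b2 →J3
b3 →I1
b4 →J1
b5 →Sf1

b5 stroke→Sf1  (Sf1 fixes flow; stroke at Sf1)
b0 stroke→J2  (J2 flow already set via bond 5)
b1 stroke→J2  (J2 flow already set via bond 5)
b4 stroke→J1  (closing 0-jn rule on J1)
b3 stroke→I1  (I1 outputs flow p/I1)
b2 stroke→J3  (J3: last free bond brings effort in)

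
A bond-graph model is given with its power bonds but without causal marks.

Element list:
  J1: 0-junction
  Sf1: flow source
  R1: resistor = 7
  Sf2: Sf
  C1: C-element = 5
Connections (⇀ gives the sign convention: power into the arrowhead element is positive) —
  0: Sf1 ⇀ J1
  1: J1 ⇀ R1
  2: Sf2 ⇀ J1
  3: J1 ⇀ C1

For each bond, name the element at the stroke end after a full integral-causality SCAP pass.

#0 stroke→Sf1  (Sf1: flow source, stroke at near end)
#2 stroke→Sf2  (Sf2 fixes flow; stroke at Sf2)
#3 stroke→J1  (C1: C, integral causality)
#1 stroke→R1  (J1: bond 3 brought effort, rest push out)

bond 0 →Sf1
bond 1 →R1
bond 2 →Sf2
bond 3 →J1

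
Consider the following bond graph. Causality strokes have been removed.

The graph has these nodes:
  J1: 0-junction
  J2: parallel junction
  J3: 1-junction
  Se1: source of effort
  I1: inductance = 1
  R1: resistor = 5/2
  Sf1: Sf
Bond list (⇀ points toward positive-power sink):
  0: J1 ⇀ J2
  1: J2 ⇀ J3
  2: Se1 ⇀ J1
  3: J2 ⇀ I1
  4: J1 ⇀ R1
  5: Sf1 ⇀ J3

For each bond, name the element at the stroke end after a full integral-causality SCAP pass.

b0 stroke→J2
b1 stroke→J3
b2 stroke→J1
b3 stroke→I1
b4 stroke→R1
b5 stroke→Sf1

β2 stroke→J1  (Se1: effort source, stroke at far end)
β5 stroke→Sf1  (Sf1 (Sf) sets flow on bond)
β0 stroke→J2  (J1: bond 2 brought effort, rest push out)
β4 stroke→R1  (0-jn J1 has e-setter on 2)
β1 stroke→J3  (common-e at J2 fixed by 0)
β3 stroke→I1  (J2: bond 0 brought effort, rest push out)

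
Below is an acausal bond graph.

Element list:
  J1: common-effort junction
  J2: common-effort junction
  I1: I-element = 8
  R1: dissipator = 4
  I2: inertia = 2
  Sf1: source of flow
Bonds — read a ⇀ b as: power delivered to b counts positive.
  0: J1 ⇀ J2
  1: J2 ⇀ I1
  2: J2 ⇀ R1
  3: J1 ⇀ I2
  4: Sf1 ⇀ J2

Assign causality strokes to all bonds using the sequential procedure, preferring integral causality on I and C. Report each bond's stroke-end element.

bond 0 stroke→J1
bond 1 stroke→I1
bond 2 stroke→J2
bond 3 stroke→I2
bond 4 stroke→Sf1

b4 stroke→Sf1  (Sf1: flow source, stroke at near end)
b1 stroke→I1  (I1 outputs flow p/I1)
b3 stroke→I2  (I2 integral (f out))
b0 stroke→J1  (J1: last free bond brings effort in)
b2 stroke→J2  (J2 needs exactly one e-in)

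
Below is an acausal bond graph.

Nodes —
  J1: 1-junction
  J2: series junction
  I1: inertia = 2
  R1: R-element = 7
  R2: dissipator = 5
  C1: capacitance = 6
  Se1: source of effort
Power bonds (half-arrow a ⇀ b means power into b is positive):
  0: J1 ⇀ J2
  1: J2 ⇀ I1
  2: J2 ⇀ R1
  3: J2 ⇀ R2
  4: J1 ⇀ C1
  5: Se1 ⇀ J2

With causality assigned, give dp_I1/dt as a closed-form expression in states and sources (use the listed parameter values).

dp_I1/dt = E_Se1 - 6*p_I1 - q_C1/6

bond 5 |J2  (source Se1 imposes e)
bond 1 |I1  (prefer integral on I1)
bond 0 |J2  (J2: bond 1 brought flow, rest push out)
bond 2 |J2  (J2: bond 1 brought flow, rest push out)
bond 3 |J2  (common-f at J2 fixed by 1)
bond 4 |J1  (1-jn J1 has f-setter on 0)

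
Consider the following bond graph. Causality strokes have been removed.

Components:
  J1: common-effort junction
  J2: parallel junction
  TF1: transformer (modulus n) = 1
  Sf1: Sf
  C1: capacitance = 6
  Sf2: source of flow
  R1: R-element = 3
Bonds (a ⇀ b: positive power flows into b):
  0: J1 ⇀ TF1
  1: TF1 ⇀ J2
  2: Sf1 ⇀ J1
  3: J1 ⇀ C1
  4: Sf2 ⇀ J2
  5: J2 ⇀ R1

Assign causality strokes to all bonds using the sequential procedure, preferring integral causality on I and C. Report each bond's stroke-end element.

#0 |TF1
#1 |J2
#2 |Sf1
#3 |J1
#4 |Sf2
#5 |R1

bond 2 →Sf1  (Sf1 (Sf) sets flow on bond)
bond 4 →Sf2  (Sf2 (Sf) sets flow on bond)
bond 3 →J1  (C1: C, integral causality)
bond 0 →TF1  (common-e at J1 fixed by 3)
bond 1 →J2  (TF1 one-in-one-out from 0)
bond 5 →R1  (0-jn J2 has e-setter on 1)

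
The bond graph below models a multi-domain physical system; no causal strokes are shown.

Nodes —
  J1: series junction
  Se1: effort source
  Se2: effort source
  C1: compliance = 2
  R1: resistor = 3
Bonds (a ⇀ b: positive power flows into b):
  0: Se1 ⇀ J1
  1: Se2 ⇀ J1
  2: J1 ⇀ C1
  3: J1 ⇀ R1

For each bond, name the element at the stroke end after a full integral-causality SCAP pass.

b0 stroke at J1
b1 stroke at J1
b2 stroke at J1
b3 stroke at R1

b0 →J1  (source Se1 imposes e)
b1 →J1  (Se2: effort source, stroke at far end)
b2 →J1  (C1 outputs effort q/C1)
b3 →R1  (J1: last free bond brings flow in)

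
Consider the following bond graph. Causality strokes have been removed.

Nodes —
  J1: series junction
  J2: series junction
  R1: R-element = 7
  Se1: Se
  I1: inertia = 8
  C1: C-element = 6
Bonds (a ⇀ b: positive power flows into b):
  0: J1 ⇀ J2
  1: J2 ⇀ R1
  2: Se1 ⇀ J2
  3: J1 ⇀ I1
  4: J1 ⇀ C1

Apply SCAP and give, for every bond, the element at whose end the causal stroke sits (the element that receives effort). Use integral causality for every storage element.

b2 stroke at J2  (Se1 (Se) sets effort on bond)
b3 stroke at I1  (I1: I, integral causality)
b0 stroke at J1  (J1: bond 3 brought flow, rest push out)
b4 stroke at J1  (J1 flow already set via bond 3)
b1 stroke at J2  (1-jn J2 has f-setter on 0)

#0 →J1
#1 →J2
#2 →J2
#3 →I1
#4 →J1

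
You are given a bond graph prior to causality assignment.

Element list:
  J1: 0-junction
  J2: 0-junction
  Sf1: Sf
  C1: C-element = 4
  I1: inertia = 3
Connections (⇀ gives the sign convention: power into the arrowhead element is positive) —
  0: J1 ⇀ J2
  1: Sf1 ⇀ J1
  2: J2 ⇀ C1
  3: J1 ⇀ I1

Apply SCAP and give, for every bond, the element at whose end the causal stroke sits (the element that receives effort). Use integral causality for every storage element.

β0 stroke→J1
β1 stroke→Sf1
β2 stroke→J2
β3 stroke→I1

bond 1 |Sf1  (Sf1: flow source, stroke at near end)
bond 2 |J2  (C1 outputs effort q/C1)
bond 0 |J1  (0-jn J2 has e-setter on 2)
bond 3 |I1  (common-e at J1 fixed by 0)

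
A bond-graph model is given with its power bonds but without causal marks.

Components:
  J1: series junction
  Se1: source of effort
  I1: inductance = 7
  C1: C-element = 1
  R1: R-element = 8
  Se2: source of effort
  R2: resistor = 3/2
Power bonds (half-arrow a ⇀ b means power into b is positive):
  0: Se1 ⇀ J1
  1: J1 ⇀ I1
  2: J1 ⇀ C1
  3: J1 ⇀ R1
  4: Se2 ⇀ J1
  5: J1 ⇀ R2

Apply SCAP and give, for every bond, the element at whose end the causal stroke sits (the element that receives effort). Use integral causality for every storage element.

b0 stroke→J1  (Se1 fixes effort; stroke away)
b4 stroke→J1  (Se2 fixes effort; stroke away)
b1 stroke→I1  (I1: I, integral causality)
b2 stroke→J1  (J1 flow already set via bond 1)
b3 stroke→J1  (J1 flow already set via bond 1)
b5 stroke→J1  (common-f at J1 fixed by 1)

b0 →J1
b1 →I1
b2 →J1
b3 →J1
b4 →J1
b5 →J1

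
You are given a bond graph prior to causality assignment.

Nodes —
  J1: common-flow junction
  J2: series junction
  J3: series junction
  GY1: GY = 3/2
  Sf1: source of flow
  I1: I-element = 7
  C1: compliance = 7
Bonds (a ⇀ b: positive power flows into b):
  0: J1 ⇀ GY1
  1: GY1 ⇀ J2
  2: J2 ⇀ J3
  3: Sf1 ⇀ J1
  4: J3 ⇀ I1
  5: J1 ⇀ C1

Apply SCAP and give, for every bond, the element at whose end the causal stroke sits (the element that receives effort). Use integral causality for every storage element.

#0 stroke at J1
#1 stroke at J2
#2 stroke at J3
#3 stroke at Sf1
#4 stroke at I1
#5 stroke at J1

b3 →Sf1  (source Sf1 imposes f)
b0 →J1  (J1 flow already set via bond 3)
b5 →J1  (common-f at J1 fixed by 3)
b1 →J2  (GY1: gyrator matches bond 0)
b2 →J3  (J2 needs exactly one f-in)
b4 →I1  (J3: last free bond brings flow in)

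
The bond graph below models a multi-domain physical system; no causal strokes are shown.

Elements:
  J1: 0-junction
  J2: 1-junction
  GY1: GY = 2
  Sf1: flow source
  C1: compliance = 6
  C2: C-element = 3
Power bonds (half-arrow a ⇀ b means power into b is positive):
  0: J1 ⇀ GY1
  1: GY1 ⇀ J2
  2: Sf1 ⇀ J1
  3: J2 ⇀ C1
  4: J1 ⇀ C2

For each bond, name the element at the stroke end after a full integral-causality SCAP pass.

β0 |GY1
β1 |GY1
β2 |Sf1
β3 |J2
β4 |J1

b2 |Sf1  (Sf1 (Sf) sets flow on bond)
b3 |J2  (C1 outputs effort q/C1)
b1 |GY1  (only one flow-in slot at J2)
b0 |GY1  (GY1 both-in/both-out from 1)
b4 |J1  (J1 needs exactly one e-in)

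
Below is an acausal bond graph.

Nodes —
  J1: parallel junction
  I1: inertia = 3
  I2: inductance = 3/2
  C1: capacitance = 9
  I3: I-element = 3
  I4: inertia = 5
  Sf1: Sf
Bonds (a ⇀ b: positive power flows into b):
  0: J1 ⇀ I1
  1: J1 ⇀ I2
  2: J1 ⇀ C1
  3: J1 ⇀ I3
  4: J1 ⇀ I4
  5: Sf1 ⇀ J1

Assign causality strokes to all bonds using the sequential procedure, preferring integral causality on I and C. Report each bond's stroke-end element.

b0 |I1
b1 |I2
b2 |J1
b3 |I3
b4 |I4
b5 |Sf1

b5 stroke at Sf1  (Sf1: flow source, stroke at near end)
b0 stroke at I1  (I1 integral (f out))
b1 stroke at I2  (I2 integral (f out))
b2 stroke at J1  (C1 integral (e out))
b3 stroke at I3  (J1 effort already set via bond 2)
b4 stroke at I4  (common-e at J1 fixed by 2)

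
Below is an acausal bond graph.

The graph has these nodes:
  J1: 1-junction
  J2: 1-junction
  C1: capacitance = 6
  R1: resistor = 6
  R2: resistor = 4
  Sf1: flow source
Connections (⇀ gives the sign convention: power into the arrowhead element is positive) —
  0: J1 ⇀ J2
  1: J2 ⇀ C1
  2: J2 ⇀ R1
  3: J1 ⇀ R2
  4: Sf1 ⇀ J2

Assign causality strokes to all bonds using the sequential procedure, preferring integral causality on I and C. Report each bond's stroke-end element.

b0 |J2
b1 |J2
b2 |J2
b3 |J1
b4 |Sf1

β4 |Sf1  (source Sf1 imposes f)
β0 |J2  (J2: bond 4 brought flow, rest push out)
β1 |J2  (J2 flow already set via bond 4)
β2 |J2  (1-jn J2 has f-setter on 4)
β3 |J1  (J1 flow already set via bond 0)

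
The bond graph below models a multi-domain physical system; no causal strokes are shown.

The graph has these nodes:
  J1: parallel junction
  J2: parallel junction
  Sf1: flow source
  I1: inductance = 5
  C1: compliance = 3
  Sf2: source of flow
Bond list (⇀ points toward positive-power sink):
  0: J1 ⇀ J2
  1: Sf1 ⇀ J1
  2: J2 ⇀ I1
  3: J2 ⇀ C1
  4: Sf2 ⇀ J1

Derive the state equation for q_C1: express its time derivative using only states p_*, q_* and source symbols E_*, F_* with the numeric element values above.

#1 |Sf1  (Sf1 fixes flow; stroke at Sf1)
#4 |Sf2  (source Sf2 imposes f)
#0 |J1  (only one effort-in slot at J1)
#2 |I1  (I1: I, integral causality)
#3 |J2  (only one effort-in slot at J2)

dq_C1/dt = F_Sf1 + F_Sf2 - p_I1/5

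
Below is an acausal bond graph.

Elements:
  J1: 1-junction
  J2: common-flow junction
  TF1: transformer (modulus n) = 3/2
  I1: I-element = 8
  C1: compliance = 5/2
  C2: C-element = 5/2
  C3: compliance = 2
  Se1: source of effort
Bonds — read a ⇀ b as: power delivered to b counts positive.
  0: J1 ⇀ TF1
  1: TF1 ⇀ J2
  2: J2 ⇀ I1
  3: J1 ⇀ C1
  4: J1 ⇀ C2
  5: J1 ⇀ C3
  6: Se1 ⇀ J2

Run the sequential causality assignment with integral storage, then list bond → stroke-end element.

b6 stroke→J2  (Se1: effort source, stroke at far end)
b2 stroke→I1  (prefer integral on I1)
b1 stroke→J2  (J2: bond 2 brought flow, rest push out)
b0 stroke→TF1  (TF1 one-in-one-out from 1)
b3 stroke→J1  (1-jn J1 has f-setter on 0)
b4 stroke→J1  (J1 flow already set via bond 0)
b5 stroke→J1  (common-f at J1 fixed by 0)

bond 0 |TF1
bond 1 |J2
bond 2 |I1
bond 3 |J1
bond 4 |J1
bond 5 |J1
bond 6 |J2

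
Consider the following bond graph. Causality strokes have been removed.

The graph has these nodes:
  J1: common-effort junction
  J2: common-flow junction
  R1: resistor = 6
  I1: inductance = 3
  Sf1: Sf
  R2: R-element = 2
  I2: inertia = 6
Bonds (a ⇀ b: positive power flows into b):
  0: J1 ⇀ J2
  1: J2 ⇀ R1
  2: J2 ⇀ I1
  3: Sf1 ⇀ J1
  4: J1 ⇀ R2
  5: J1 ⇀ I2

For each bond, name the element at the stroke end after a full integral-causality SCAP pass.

#0 stroke→J2
#1 stroke→J2
#2 stroke→I1
#3 stroke→Sf1
#4 stroke→J1
#5 stroke→I2

β3 stroke→Sf1  (source Sf1 imposes f)
β2 stroke→I1  (prefer integral on I1)
β0 stroke→J2  (J2: bond 2 brought flow, rest push out)
β1 stroke→J2  (J2: bond 2 brought flow, rest push out)
β5 stroke→I2  (I2 outputs flow p/I2)
β4 stroke→J1  (J1: last free bond brings effort in)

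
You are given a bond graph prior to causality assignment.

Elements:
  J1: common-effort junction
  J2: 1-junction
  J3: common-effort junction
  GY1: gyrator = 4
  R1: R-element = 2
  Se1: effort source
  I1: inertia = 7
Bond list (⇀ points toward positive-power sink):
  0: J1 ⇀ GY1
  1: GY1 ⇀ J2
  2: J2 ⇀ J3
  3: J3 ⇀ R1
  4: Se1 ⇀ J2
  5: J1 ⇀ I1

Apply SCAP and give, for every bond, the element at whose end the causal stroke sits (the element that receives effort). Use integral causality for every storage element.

bond 0 |J1
bond 1 |J2
bond 2 |J3
bond 3 |R1
bond 4 |J2
bond 5 |I1

bond 4 →J2  (Se1 fixes effort; stroke away)
bond 5 →I1  (I1 integral (f out))
bond 0 →J1  (J1: last free bond brings effort in)
bond 1 →J2  (GY1 both-in/both-out from 0)
bond 2 →J3  (only one flow-in slot at J2)
bond 3 →R1  (0-jn J3 has e-setter on 2)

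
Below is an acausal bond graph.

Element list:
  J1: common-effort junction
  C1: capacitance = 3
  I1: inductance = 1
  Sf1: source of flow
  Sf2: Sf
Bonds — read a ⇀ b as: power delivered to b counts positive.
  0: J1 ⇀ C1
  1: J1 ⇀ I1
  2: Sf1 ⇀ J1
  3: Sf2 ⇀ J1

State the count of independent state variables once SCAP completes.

b2 |Sf1  (source Sf1 imposes f)
b3 |Sf2  (Sf2 (Sf) sets flow on bond)
b0 |J1  (C1 outputs effort q/C1)
b1 |I1  (J1 effort already set via bond 0)

2  (C1, I1 all integral)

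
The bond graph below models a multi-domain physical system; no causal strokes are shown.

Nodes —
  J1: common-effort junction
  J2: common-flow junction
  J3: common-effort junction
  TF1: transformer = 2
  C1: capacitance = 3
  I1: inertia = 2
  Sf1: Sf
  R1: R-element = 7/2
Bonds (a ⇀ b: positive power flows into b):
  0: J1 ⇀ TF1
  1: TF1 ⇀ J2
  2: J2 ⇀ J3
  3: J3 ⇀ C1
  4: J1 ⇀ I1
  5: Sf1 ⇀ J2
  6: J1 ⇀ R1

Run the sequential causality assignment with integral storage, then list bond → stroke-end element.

bond 0 stroke at TF1
bond 1 stroke at J2
bond 2 stroke at J2
bond 3 stroke at J3
bond 4 stroke at I1
bond 5 stroke at Sf1
bond 6 stroke at J1

b5 →Sf1  (Sf1: flow source, stroke at near end)
b1 →J2  (J2 flow already set via bond 5)
b2 →J2  (J2: bond 5 brought flow, rest push out)
b3 →J3  (only one effort-in slot at J3)
b0 →TF1  (through TF1, causality passes straight; one stroke at TF1)
b4 →I1  (I1 integral (f out))
b6 →J1  (J1 needs exactly one e-in)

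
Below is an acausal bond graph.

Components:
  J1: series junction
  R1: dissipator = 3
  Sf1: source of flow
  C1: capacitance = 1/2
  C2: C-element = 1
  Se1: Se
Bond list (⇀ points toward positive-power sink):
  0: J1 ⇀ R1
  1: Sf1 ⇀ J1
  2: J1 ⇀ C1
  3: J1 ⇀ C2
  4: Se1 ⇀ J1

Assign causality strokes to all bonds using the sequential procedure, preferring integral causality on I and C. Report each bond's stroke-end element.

b0 stroke→J1
b1 stroke→Sf1
b2 stroke→J1
b3 stroke→J1
b4 stroke→J1

#1 →Sf1  (Sf1 (Sf) sets flow on bond)
#4 →J1  (Se1 fixes effort; stroke away)
#0 →J1  (common-f at J1 fixed by 1)
#2 →J1  (J1: bond 1 brought flow, rest push out)
#3 →J1  (J1 flow already set via bond 1)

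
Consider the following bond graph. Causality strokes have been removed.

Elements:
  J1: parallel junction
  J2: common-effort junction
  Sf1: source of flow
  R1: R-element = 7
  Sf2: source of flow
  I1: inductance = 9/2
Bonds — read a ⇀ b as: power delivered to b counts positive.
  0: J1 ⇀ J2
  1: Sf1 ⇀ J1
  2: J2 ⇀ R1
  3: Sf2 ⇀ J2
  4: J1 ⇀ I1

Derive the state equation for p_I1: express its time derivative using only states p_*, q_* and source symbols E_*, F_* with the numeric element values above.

dp_I1/dt = 7*F_Sf1 + 7*F_Sf2 - 14*p_I1/9

#1 |Sf1  (source Sf1 imposes f)
#3 |Sf2  (Sf2 (Sf) sets flow on bond)
#4 |I1  (I1: I, integral causality)
#0 |J1  (closing 0-jn rule on J1)
#2 |J2  (J2 needs exactly one e-in)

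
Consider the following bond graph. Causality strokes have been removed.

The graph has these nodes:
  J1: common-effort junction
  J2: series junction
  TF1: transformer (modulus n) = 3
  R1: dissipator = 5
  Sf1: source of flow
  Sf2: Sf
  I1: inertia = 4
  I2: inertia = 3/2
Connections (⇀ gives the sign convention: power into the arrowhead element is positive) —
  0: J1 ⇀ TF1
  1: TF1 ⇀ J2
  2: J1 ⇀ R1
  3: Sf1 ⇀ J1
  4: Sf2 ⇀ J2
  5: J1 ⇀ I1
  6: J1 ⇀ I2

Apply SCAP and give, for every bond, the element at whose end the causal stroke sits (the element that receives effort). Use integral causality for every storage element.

bond 0 stroke at TF1
bond 1 stroke at J2
bond 2 stroke at J1
bond 3 stroke at Sf1
bond 4 stroke at Sf2
bond 5 stroke at I1
bond 6 stroke at I2

b3 stroke→Sf1  (Sf1: flow source, stroke at near end)
b4 stroke→Sf2  (Sf2: flow source, stroke at near end)
b1 stroke→J2  (1-jn J2 has f-setter on 4)
b0 stroke→TF1  (through TF1, causality passes straight; one stroke at TF1)
b5 stroke→I1  (I1 outputs flow p/I1)
b6 stroke→I2  (prefer integral on I2)
b2 stroke→J1  (J1: last free bond brings effort in)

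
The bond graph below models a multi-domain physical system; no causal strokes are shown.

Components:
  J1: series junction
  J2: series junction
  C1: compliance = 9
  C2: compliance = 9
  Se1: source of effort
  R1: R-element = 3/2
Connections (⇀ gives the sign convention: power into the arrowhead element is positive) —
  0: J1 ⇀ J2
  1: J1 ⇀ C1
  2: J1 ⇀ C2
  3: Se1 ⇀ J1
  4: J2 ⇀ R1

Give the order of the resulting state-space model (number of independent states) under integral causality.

β3 stroke→J1  (Se1 fixes effort; stroke away)
β1 stroke→J1  (prefer integral on C1)
β2 stroke→J1  (C2 outputs effort q/C2)
β0 stroke→J2  (J1 needs exactly one f-in)
β4 stroke→R1  (only one flow-in slot at J2)

2  (C1, C2 all integral)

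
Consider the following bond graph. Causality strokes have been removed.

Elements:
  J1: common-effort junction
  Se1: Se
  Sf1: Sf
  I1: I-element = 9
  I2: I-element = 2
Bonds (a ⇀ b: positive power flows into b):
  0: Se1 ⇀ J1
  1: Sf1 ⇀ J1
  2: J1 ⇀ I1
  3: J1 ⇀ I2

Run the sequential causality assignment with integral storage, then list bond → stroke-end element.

b0 →J1
b1 →Sf1
b2 →I1
b3 →I2

β0 |J1  (Se1 (Se) sets effort on bond)
β1 |Sf1  (Sf1: flow source, stroke at near end)
β2 |I1  (J1: bond 0 brought effort, rest push out)
β3 |I2  (0-jn J1 has e-setter on 0)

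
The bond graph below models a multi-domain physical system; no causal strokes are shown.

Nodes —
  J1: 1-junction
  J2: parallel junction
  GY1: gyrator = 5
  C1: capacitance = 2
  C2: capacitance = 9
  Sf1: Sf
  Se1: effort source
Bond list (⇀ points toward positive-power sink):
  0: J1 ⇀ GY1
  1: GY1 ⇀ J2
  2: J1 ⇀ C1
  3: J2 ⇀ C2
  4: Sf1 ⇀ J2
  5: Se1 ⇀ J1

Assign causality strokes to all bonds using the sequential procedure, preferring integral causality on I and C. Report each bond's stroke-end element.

β0 stroke→GY1
β1 stroke→GY1
β2 stroke→J1
β3 stroke→J2
β4 stroke→Sf1
β5 stroke→J1

β4 stroke→Sf1  (Sf1 (Sf) sets flow on bond)
β5 stroke→J1  (source Se1 imposes e)
β2 stroke→J1  (C1 outputs effort q/C1)
β0 stroke→GY1  (only one flow-in slot at J1)
β1 stroke→GY1  (GY GY1: same side as bond 0)
β3 stroke→J2  (only one effort-in slot at J2)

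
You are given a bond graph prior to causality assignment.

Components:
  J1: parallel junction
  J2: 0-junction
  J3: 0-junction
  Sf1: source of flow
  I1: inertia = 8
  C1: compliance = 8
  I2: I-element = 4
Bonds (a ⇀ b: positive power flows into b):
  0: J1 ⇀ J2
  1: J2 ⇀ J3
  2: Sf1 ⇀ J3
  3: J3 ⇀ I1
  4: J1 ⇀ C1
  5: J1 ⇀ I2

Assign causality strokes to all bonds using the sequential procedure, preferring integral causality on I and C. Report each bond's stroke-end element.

bond 2 →Sf1  (Sf1 (Sf) sets flow on bond)
bond 3 →I1  (I1: I, integral causality)
bond 1 →J3  (J3 needs exactly one e-in)
bond 0 →J2  (closing 0-jn rule on J2)
bond 4 →J1  (C1 outputs effort q/C1)
bond 5 →I2  (0-jn J1 has e-setter on 4)

bond 0 stroke at J2
bond 1 stroke at J3
bond 2 stroke at Sf1
bond 3 stroke at I1
bond 4 stroke at J1
bond 5 stroke at I2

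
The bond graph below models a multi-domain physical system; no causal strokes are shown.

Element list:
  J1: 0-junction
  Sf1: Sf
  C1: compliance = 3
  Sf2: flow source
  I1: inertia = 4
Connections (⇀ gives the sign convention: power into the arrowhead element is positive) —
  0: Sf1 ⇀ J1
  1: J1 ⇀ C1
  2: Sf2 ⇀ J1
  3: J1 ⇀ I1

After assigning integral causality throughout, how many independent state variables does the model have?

bond 0 →Sf1  (source Sf1 imposes f)
bond 2 →Sf2  (Sf2: flow source, stroke at near end)
bond 1 →J1  (C1 integral (e out))
bond 3 →I1  (J1 effort already set via bond 1)

2  (C1, I1 all integral)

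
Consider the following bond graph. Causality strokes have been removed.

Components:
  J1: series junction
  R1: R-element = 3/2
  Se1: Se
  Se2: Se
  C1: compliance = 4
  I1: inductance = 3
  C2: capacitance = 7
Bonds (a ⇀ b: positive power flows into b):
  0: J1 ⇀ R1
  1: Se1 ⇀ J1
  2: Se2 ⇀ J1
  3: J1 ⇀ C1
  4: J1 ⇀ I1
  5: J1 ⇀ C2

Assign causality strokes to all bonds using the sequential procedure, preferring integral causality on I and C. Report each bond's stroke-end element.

β1 →J1  (Se1 fixes effort; stroke away)
β2 →J1  (Se2 fixes effort; stroke away)
β3 →J1  (prefer integral on C1)
β4 →I1  (I1 integral (f out))
β0 →J1  (1-jn J1 has f-setter on 4)
β5 →J1  (1-jn J1 has f-setter on 4)

β0 |J1
β1 |J1
β2 |J1
β3 |J1
β4 |I1
β5 |J1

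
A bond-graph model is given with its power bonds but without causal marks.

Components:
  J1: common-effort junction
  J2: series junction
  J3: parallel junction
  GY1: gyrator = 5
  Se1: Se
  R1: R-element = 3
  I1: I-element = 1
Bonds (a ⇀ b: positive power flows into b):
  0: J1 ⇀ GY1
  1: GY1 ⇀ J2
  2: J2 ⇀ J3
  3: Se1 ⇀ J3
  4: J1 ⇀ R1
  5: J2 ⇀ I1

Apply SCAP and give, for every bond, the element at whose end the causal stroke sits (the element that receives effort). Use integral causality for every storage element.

b3 →J3  (Se1 (Se) sets effort on bond)
b2 →J2  (J3: bond 3 brought effort, rest push out)
b5 →I1  (I1: I, integral causality)
b1 →J2  (J2: bond 5 brought flow, rest push out)
b0 →J1  (GY GY1: same side as bond 1)
b4 →R1  (J1: bond 0 brought effort, rest push out)

β0 |J1
β1 |J2
β2 |J2
β3 |J3
β4 |R1
β5 |I1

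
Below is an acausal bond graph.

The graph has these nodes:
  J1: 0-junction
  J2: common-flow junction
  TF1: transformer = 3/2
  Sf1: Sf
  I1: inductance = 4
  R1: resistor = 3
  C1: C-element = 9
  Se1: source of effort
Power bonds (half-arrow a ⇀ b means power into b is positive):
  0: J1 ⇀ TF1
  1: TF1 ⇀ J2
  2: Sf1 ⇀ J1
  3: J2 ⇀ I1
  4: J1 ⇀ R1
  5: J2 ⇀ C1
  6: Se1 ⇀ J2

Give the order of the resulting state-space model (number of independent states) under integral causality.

2  (C1, I1 all integral)

β2 stroke→Sf1  (Sf1 fixes flow; stroke at Sf1)
β6 stroke→J2  (source Se1 imposes e)
β3 stroke→I1  (I1: I, integral causality)
β1 stroke→J2  (J2 flow already set via bond 3)
β5 stroke→J2  (1-jn J2 has f-setter on 3)
β0 stroke→TF1  (TF1: transformer flips bond 1)
β4 stroke→J1  (J1 needs exactly one e-in)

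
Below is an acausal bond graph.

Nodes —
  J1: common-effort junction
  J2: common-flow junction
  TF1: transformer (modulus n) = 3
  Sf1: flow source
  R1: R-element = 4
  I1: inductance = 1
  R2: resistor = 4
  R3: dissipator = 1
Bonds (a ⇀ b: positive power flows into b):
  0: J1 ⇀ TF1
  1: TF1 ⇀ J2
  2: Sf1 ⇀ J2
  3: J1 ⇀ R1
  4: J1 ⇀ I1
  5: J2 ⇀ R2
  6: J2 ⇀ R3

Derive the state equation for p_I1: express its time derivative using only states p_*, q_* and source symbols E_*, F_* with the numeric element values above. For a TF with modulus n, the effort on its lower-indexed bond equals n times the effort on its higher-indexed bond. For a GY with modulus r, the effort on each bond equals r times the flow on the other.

dp_I1/dt = -4*F_Sf1/3 - 4*p_I1

b2 |Sf1  (Sf1 fixes flow; stroke at Sf1)
b1 |J2  (J2 flow already set via bond 2)
b5 |J2  (J2: bond 2 brought flow, rest push out)
b6 |J2  (J2: bond 2 brought flow, rest push out)
b0 |TF1  (TF TF1: opposite of bond 1)
b4 |I1  (I1: I, integral causality)
b3 |J1  (J1 needs exactly one e-in)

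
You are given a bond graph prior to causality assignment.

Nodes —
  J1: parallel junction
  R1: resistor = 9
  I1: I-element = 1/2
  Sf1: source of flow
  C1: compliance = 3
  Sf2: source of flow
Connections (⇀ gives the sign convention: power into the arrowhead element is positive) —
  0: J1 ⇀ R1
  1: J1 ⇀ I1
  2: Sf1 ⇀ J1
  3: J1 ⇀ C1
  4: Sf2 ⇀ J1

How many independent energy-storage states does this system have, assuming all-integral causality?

#2 →Sf1  (Sf1 fixes flow; stroke at Sf1)
#4 →Sf2  (Sf2 (Sf) sets flow on bond)
#1 →I1  (I1 integral (f out))
#3 →J1  (C1 outputs effort q/C1)
#0 →R1  (0-jn J1 has e-setter on 3)

2  (C1, I1 all integral)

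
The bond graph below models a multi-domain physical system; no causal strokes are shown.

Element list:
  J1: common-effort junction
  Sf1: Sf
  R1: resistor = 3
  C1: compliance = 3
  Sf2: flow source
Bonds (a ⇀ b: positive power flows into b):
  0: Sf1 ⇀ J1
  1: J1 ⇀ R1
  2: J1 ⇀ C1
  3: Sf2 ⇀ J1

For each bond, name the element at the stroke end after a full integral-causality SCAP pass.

#0 stroke→Sf1  (Sf1 (Sf) sets flow on bond)
#3 stroke→Sf2  (source Sf2 imposes f)
#2 stroke→J1  (prefer integral on C1)
#1 stroke→R1  (J1 effort already set via bond 2)

β0 |Sf1
β1 |R1
β2 |J1
β3 |Sf2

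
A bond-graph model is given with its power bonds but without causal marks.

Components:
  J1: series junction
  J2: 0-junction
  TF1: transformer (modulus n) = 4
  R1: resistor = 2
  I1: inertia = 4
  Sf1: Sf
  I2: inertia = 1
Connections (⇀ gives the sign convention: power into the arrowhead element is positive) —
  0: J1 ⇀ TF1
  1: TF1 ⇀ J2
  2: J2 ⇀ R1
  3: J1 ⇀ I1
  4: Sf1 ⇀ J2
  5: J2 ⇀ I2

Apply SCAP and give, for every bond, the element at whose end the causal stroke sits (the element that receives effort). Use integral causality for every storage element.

b0 stroke at J1
b1 stroke at TF1
b2 stroke at J2
b3 stroke at I1
b4 stroke at Sf1
b5 stroke at I2

β4 stroke→Sf1  (Sf1: flow source, stroke at near end)
β3 stroke→I1  (prefer integral on I1)
β0 stroke→J1  (1-jn J1 has f-setter on 3)
β1 stroke→TF1  (through TF1, causality passes straight; one stroke at TF1)
β5 stroke→I2  (I2 outputs flow p/I2)
β2 stroke→J2  (only one effort-in slot at J2)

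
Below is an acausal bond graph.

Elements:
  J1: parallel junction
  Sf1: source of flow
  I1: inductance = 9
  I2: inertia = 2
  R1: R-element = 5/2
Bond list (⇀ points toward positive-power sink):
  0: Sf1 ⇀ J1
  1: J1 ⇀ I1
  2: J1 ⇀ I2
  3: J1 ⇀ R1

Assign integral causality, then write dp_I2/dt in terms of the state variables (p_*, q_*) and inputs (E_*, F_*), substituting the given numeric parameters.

dp_I2/dt = 5*F_Sf1/2 - 5*p_I1/18 - 5*p_I2/4

bond 0 stroke at Sf1  (Sf1 fixes flow; stroke at Sf1)
bond 1 stroke at I1  (I1 outputs flow p/I1)
bond 2 stroke at I2  (I2: I, integral causality)
bond 3 stroke at J1  (closing 0-jn rule on J1)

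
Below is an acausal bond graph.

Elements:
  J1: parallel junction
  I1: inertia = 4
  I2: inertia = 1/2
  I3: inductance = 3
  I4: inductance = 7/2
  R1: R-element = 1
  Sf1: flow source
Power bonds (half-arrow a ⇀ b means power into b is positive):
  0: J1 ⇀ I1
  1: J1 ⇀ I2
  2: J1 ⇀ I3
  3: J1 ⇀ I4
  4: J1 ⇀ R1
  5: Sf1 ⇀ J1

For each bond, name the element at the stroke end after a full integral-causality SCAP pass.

bond 5 stroke→Sf1  (Sf1 (Sf) sets flow on bond)
bond 0 stroke→I1  (I1 outputs flow p/I1)
bond 1 stroke→I2  (prefer integral on I2)
bond 2 stroke→I3  (I3: I, integral causality)
bond 3 stroke→I4  (I4 integral (f out))
bond 4 stroke→J1  (J1: last free bond brings effort in)

b0 stroke→I1
b1 stroke→I2
b2 stroke→I3
b3 stroke→I4
b4 stroke→J1
b5 stroke→Sf1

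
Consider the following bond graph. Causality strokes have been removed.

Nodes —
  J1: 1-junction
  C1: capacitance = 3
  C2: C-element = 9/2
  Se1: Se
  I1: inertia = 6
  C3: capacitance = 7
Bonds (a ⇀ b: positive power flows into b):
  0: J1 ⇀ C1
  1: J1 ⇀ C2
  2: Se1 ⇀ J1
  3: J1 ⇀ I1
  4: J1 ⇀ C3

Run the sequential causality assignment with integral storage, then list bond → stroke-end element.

bond 2 →J1  (Se1 (Se) sets effort on bond)
bond 0 →J1  (C1 integral (e out))
bond 1 →J1  (C2: C, integral causality)
bond 3 →I1  (prefer integral on I1)
bond 4 →J1  (common-f at J1 fixed by 3)

#0 stroke→J1
#1 stroke→J1
#2 stroke→J1
#3 stroke→I1
#4 stroke→J1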